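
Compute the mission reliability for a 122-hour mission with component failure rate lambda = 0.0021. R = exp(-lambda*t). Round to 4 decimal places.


lambda = 0.0021
mission_time = 122
lambda * t = 0.0021 * 122 = 0.2562
R = exp(-0.2562)
R = 0.774

0.774


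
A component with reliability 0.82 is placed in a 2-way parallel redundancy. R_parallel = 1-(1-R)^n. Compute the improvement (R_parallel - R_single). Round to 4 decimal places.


R_single = 0.82, n = 2
1 - R_single = 0.18
(1 - R_single)^n = 0.18^2 = 0.0324
R_parallel = 1 - 0.0324 = 0.9676
Improvement = 0.9676 - 0.82
Improvement = 0.1476

0.1476


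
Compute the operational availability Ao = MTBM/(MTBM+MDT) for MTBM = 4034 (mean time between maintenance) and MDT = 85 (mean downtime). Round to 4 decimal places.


MTBM = 4034
MDT = 85
MTBM + MDT = 4119
Ao = 4034 / 4119
Ao = 0.9794

0.9794


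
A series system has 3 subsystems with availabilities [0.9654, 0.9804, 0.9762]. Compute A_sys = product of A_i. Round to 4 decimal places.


Subsystems: [0.9654, 0.9804, 0.9762]
After subsystem 1 (A=0.9654): product = 0.9654
After subsystem 2 (A=0.9804): product = 0.9465
After subsystem 3 (A=0.9762): product = 0.924
A_sys = 0.924

0.924


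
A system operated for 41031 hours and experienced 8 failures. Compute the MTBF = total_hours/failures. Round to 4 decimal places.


total_hours = 41031
failures = 8
MTBF = 41031 / 8
MTBF = 5128.875

5128.875


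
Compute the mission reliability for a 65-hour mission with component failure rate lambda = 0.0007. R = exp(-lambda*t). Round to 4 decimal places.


lambda = 0.0007
mission_time = 65
lambda * t = 0.0007 * 65 = 0.0455
R = exp(-0.0455)
R = 0.9555

0.9555


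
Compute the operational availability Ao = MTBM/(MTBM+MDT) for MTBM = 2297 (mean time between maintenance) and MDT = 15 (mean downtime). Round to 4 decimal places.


MTBM = 2297
MDT = 15
MTBM + MDT = 2312
Ao = 2297 / 2312
Ao = 0.9935

0.9935


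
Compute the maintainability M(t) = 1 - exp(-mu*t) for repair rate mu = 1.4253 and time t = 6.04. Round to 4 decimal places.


mu = 1.4253, t = 6.04
mu * t = 1.4253 * 6.04 = 8.6088
exp(-8.6088) = 0.0002
M(t) = 1 - 0.0002
M(t) = 0.9998

0.9998


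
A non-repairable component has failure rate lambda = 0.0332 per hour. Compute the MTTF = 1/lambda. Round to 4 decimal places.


lambda = 0.0332
MTTF = 1 / 0.0332
MTTF = 30.1205

30.1205


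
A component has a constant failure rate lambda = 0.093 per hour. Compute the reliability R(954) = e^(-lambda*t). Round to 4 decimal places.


lambda = 0.093
t = 954
lambda * t = 88.722
R(t) = e^(-88.722)
R(t) = 0.0

0.0


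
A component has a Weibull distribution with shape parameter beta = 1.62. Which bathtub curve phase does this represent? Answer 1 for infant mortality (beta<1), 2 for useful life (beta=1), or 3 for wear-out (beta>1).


beta = 1.62
Compare beta to 1:
beta < 1 => infant mortality (phase 1)
beta = 1 => useful life (phase 2)
beta > 1 => wear-out (phase 3)
Since beta = 1.62, this is wear-out (increasing failure rate)
Phase = 3

3


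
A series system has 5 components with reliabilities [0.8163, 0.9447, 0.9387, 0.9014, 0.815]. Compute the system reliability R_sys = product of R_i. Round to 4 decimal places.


Components: [0.8163, 0.9447, 0.9387, 0.9014, 0.815]
After component 1 (R=0.8163): product = 0.8163
After component 2 (R=0.9447): product = 0.7712
After component 3 (R=0.9387): product = 0.7239
After component 4 (R=0.9014): product = 0.6525
After component 5 (R=0.815): product = 0.5318
R_sys = 0.5318

0.5318


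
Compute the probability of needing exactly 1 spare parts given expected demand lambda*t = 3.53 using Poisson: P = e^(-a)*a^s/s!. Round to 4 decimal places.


a = 3.53, s = 1
e^(-a) = e^(-3.53) = 0.0293
a^s = 3.53^1 = 3.53
s! = 1
P = 0.0293 * 3.53 / 1
P = 0.1034

0.1034


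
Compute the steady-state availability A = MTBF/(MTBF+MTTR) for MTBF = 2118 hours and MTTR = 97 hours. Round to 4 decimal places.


MTBF = 2118
MTTR = 97
MTBF + MTTR = 2215
A = 2118 / 2215
A = 0.9562

0.9562


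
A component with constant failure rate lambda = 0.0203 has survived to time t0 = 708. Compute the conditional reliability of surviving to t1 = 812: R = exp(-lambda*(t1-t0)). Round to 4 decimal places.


lambda = 0.0203
t0 = 708, t1 = 812
t1 - t0 = 104
lambda * (t1-t0) = 0.0203 * 104 = 2.1112
R = exp(-2.1112)
R = 0.1211

0.1211


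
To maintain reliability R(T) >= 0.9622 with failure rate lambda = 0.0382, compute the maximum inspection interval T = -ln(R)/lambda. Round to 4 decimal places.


R_target = 0.9622
lambda = 0.0382
-ln(0.9622) = 0.0385
T = 0.0385 / 0.0382
T = 1.0087

1.0087


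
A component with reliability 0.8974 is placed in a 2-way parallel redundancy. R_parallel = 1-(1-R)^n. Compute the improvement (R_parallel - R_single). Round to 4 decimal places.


R_single = 0.8974, n = 2
1 - R_single = 0.1026
(1 - R_single)^n = 0.1026^2 = 0.0105
R_parallel = 1 - 0.0105 = 0.9895
Improvement = 0.9895 - 0.8974
Improvement = 0.0921

0.0921


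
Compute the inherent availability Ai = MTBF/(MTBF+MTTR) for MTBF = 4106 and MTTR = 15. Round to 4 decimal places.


MTBF = 4106
MTTR = 15
MTBF + MTTR = 4121
Ai = 4106 / 4121
Ai = 0.9964

0.9964


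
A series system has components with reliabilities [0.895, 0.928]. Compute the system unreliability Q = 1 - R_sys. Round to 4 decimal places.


Components: [0.895, 0.928]
After component 1: product = 0.895
After component 2: product = 0.8306
R_sys = 0.8306
Q = 1 - 0.8306 = 0.1694

0.1694


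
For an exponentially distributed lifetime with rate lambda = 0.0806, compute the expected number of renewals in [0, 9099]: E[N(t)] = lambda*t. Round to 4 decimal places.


lambda = 0.0806
t = 9099
E[N(t)] = lambda * t
E[N(t)] = 0.0806 * 9099
E[N(t)] = 733.3794

733.3794


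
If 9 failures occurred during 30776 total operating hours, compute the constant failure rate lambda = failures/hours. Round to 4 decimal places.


failures = 9
total_hours = 30776
lambda = 9 / 30776
lambda = 0.0003

0.0003


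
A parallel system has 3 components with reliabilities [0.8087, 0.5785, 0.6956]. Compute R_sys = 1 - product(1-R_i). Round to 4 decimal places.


Components: [0.8087, 0.5785, 0.6956]
(1 - 0.8087) = 0.1913, running product = 0.1913
(1 - 0.5785) = 0.4215, running product = 0.0806
(1 - 0.6956) = 0.3044, running product = 0.0245
Product of (1-R_i) = 0.0245
R_sys = 1 - 0.0245 = 0.9755

0.9755


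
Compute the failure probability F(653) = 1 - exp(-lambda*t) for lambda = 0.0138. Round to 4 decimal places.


lambda = 0.0138, t = 653
lambda * t = 9.0114
exp(-9.0114) = 0.0001
F(t) = 1 - 0.0001
F(t) = 0.9999

0.9999


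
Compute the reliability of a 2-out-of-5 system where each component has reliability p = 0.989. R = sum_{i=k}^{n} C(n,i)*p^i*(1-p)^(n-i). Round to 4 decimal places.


k = 2, n = 5, p = 0.989
i=2: C(5,2)=10 * 0.989^2 * 0.011^3 = 0.0
i=3: C(5,3)=10 * 0.989^3 * 0.011^2 = 0.0012
i=4: C(5,4)=5 * 0.989^4 * 0.011^1 = 0.0526
i=5: C(5,5)=1 * 0.989^5 * 0.011^0 = 0.9462
R = sum of terms = 1.0

1.0


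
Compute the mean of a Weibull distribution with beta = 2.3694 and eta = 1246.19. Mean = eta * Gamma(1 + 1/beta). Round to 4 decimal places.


beta = 2.3694, eta = 1246.19
1/beta = 0.422
1 + 1/beta = 1.422
Gamma(1.422) = 0.8863
Mean = 1246.19 * 0.8863
Mean = 1104.4772

1104.4772


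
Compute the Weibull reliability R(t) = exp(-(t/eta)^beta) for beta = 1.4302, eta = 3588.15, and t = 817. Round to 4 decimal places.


beta = 1.4302, eta = 3588.15, t = 817
t/eta = 817 / 3588.15 = 0.2277
(t/eta)^beta = 0.2277^1.4302 = 0.1205
R(t) = exp(-0.1205)
R(t) = 0.8865

0.8865


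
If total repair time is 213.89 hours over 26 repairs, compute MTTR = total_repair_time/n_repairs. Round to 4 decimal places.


total_repair_time = 213.89
n_repairs = 26
MTTR = 213.89 / 26
MTTR = 8.2265

8.2265


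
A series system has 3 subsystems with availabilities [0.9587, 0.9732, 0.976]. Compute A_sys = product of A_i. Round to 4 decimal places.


Subsystems: [0.9587, 0.9732, 0.976]
After subsystem 1 (A=0.9587): product = 0.9587
After subsystem 2 (A=0.9732): product = 0.933
After subsystem 3 (A=0.976): product = 0.9106
A_sys = 0.9106

0.9106


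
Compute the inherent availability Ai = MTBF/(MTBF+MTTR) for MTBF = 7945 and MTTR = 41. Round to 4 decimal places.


MTBF = 7945
MTTR = 41
MTBF + MTTR = 7986
Ai = 7945 / 7986
Ai = 0.9949

0.9949


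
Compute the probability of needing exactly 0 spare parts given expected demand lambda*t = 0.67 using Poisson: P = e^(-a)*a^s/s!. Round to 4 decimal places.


a = 0.67, s = 0
e^(-a) = e^(-0.67) = 0.5117
a^s = 0.67^0 = 1.0
s! = 1
P = 0.5117 * 1.0 / 1
P = 0.5117

0.5117


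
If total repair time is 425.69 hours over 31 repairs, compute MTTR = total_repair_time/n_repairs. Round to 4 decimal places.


total_repair_time = 425.69
n_repairs = 31
MTTR = 425.69 / 31
MTTR = 13.7319

13.7319


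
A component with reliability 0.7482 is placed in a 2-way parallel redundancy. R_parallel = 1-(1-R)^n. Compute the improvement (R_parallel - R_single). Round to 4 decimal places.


R_single = 0.7482, n = 2
1 - R_single = 0.2518
(1 - R_single)^n = 0.2518^2 = 0.0634
R_parallel = 1 - 0.0634 = 0.9366
Improvement = 0.9366 - 0.7482
Improvement = 0.1884

0.1884


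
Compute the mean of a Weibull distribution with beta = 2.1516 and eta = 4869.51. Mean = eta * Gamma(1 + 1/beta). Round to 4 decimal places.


beta = 2.1516, eta = 4869.51
1/beta = 0.4648
1 + 1/beta = 1.4648
Gamma(1.4648) = 0.8856
Mean = 4869.51 * 0.8856
Mean = 4312.4741

4312.4741


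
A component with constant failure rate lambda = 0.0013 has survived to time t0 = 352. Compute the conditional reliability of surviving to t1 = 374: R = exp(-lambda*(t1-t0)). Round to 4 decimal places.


lambda = 0.0013
t0 = 352, t1 = 374
t1 - t0 = 22
lambda * (t1-t0) = 0.0013 * 22 = 0.0286
R = exp(-0.0286)
R = 0.9718

0.9718


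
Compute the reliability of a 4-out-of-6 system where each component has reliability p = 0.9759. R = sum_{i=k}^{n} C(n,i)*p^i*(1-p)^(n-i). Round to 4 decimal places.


k = 4, n = 6, p = 0.9759
i=4: C(6,4)=15 * 0.9759^4 * 0.0241^2 = 0.0079
i=5: C(6,5)=6 * 0.9759^5 * 0.0241^1 = 0.128
i=6: C(6,6)=1 * 0.9759^6 * 0.0241^0 = 0.8638
R = sum of terms = 0.9997

0.9997


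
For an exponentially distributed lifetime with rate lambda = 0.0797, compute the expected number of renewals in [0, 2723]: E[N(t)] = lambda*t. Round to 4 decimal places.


lambda = 0.0797
t = 2723
E[N(t)] = lambda * t
E[N(t)] = 0.0797 * 2723
E[N(t)] = 217.0231

217.0231


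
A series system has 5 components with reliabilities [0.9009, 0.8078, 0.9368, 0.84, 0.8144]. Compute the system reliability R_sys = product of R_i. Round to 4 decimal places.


Components: [0.9009, 0.8078, 0.9368, 0.84, 0.8144]
After component 1 (R=0.9009): product = 0.9009
After component 2 (R=0.8078): product = 0.7277
After component 3 (R=0.9368): product = 0.6818
After component 4 (R=0.84): product = 0.5727
After component 5 (R=0.8144): product = 0.4664
R_sys = 0.4664

0.4664


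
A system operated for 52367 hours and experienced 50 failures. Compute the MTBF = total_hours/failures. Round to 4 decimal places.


total_hours = 52367
failures = 50
MTBF = 52367 / 50
MTBF = 1047.34

1047.34


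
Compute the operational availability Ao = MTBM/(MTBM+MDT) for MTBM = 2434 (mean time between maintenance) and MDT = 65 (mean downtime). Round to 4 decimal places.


MTBM = 2434
MDT = 65
MTBM + MDT = 2499
Ao = 2434 / 2499
Ao = 0.974

0.974


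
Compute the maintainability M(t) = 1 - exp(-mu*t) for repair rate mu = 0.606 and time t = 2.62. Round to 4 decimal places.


mu = 0.606, t = 2.62
mu * t = 0.606 * 2.62 = 1.5877
exp(-1.5877) = 0.2044
M(t) = 1 - 0.2044
M(t) = 0.7956

0.7956


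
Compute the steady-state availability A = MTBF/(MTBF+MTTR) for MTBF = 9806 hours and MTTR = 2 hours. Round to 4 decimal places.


MTBF = 9806
MTTR = 2
MTBF + MTTR = 9808
A = 9806 / 9808
A = 0.9998

0.9998


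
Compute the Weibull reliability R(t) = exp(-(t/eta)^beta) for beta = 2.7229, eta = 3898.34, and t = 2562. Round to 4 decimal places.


beta = 2.7229, eta = 3898.34, t = 2562
t/eta = 2562 / 3898.34 = 0.6572
(t/eta)^beta = 0.6572^2.7229 = 0.3189
R(t) = exp(-0.3189)
R(t) = 0.727

0.727


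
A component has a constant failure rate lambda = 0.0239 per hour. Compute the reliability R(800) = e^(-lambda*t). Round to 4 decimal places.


lambda = 0.0239
t = 800
lambda * t = 19.12
R(t) = e^(-19.12)
R(t) = 0.0

0.0


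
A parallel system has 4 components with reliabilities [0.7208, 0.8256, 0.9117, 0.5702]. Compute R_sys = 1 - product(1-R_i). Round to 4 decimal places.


Components: [0.7208, 0.8256, 0.9117, 0.5702]
(1 - 0.7208) = 0.2792, running product = 0.2792
(1 - 0.8256) = 0.1744, running product = 0.0487
(1 - 0.9117) = 0.0883, running product = 0.0043
(1 - 0.5702) = 0.4298, running product = 0.0018
Product of (1-R_i) = 0.0018
R_sys = 1 - 0.0018 = 0.9982

0.9982


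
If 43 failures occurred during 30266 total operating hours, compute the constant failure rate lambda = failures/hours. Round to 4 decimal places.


failures = 43
total_hours = 30266
lambda = 43 / 30266
lambda = 0.0014

0.0014


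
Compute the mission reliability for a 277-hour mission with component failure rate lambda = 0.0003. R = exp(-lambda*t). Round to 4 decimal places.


lambda = 0.0003
mission_time = 277
lambda * t = 0.0003 * 277 = 0.0831
R = exp(-0.0831)
R = 0.9203

0.9203


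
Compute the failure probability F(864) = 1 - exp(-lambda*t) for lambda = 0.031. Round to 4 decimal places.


lambda = 0.031, t = 864
lambda * t = 26.784
exp(-26.784) = 0.0
F(t) = 1 - 0.0
F(t) = 1.0

1.0


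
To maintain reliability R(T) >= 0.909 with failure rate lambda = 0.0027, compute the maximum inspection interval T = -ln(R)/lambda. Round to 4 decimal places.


R_target = 0.909
lambda = 0.0027
-ln(0.909) = 0.0954
T = 0.0954 / 0.0027
T = 35.3371

35.3371


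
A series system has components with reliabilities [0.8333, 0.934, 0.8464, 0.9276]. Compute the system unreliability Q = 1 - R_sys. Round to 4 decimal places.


Components: [0.8333, 0.934, 0.8464, 0.9276]
After component 1: product = 0.8333
After component 2: product = 0.7783
After component 3: product = 0.6588
After component 4: product = 0.6111
R_sys = 0.6111
Q = 1 - 0.6111 = 0.3889

0.3889


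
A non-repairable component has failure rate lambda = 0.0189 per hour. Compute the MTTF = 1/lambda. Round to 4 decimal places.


lambda = 0.0189
MTTF = 1 / 0.0189
MTTF = 52.9101

52.9101


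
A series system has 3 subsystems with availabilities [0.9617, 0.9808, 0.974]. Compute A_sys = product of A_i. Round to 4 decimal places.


Subsystems: [0.9617, 0.9808, 0.974]
After subsystem 1 (A=0.9617): product = 0.9617
After subsystem 2 (A=0.9808): product = 0.9432
After subsystem 3 (A=0.974): product = 0.9187
A_sys = 0.9187

0.9187


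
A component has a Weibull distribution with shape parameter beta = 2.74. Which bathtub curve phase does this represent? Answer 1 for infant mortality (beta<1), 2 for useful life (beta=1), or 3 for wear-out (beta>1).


beta = 2.74
Compare beta to 1:
beta < 1 => infant mortality (phase 1)
beta = 1 => useful life (phase 2)
beta > 1 => wear-out (phase 3)
Since beta = 2.74, this is wear-out (increasing failure rate)
Phase = 3

3


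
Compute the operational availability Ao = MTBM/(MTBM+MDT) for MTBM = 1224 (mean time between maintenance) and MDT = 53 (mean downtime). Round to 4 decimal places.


MTBM = 1224
MDT = 53
MTBM + MDT = 1277
Ao = 1224 / 1277
Ao = 0.9585

0.9585


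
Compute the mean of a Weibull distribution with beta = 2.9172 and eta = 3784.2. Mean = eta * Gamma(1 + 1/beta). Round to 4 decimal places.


beta = 2.9172, eta = 3784.2
1/beta = 0.3428
1 + 1/beta = 1.3428
Gamma(1.3428) = 0.8919
Mean = 3784.2 * 0.8919
Mean = 3375.1594

3375.1594


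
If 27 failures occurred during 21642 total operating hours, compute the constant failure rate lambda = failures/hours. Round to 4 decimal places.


failures = 27
total_hours = 21642
lambda = 27 / 21642
lambda = 0.0012

0.0012


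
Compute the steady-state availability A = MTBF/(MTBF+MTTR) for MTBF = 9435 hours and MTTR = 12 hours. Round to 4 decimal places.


MTBF = 9435
MTTR = 12
MTBF + MTTR = 9447
A = 9435 / 9447
A = 0.9987

0.9987


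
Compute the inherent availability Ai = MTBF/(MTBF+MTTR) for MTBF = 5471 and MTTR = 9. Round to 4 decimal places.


MTBF = 5471
MTTR = 9
MTBF + MTTR = 5480
Ai = 5471 / 5480
Ai = 0.9984

0.9984


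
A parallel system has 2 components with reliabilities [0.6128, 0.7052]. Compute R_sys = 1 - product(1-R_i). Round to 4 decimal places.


Components: [0.6128, 0.7052]
(1 - 0.6128) = 0.3872, running product = 0.3872
(1 - 0.7052) = 0.2948, running product = 0.1141
Product of (1-R_i) = 0.1141
R_sys = 1 - 0.1141 = 0.8859

0.8859


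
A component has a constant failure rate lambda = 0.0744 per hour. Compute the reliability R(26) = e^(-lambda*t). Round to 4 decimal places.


lambda = 0.0744
t = 26
lambda * t = 1.9344
R(t) = e^(-1.9344)
R(t) = 0.1445

0.1445


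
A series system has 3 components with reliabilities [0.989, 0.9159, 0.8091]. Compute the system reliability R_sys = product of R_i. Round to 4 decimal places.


Components: [0.989, 0.9159, 0.8091]
After component 1 (R=0.989): product = 0.989
After component 2 (R=0.9159): product = 0.9058
After component 3 (R=0.8091): product = 0.7329
R_sys = 0.7329

0.7329


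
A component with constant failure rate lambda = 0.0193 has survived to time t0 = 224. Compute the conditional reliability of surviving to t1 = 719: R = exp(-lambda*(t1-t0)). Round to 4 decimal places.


lambda = 0.0193
t0 = 224, t1 = 719
t1 - t0 = 495
lambda * (t1-t0) = 0.0193 * 495 = 9.5535
R = exp(-9.5535)
R = 0.0001

0.0001


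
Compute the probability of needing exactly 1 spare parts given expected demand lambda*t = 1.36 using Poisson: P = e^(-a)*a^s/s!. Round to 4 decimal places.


a = 1.36, s = 1
e^(-a) = e^(-1.36) = 0.2567
a^s = 1.36^1 = 1.36
s! = 1
P = 0.2567 * 1.36 / 1
P = 0.3491

0.3491


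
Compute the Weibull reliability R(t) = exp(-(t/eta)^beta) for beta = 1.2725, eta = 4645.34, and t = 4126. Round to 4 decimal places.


beta = 1.2725, eta = 4645.34, t = 4126
t/eta = 4126 / 4645.34 = 0.8882
(t/eta)^beta = 0.8882^1.2725 = 0.86
R(t) = exp(-0.86)
R(t) = 0.4232

0.4232


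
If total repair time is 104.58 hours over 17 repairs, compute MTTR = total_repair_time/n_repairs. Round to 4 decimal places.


total_repair_time = 104.58
n_repairs = 17
MTTR = 104.58 / 17
MTTR = 6.1518

6.1518


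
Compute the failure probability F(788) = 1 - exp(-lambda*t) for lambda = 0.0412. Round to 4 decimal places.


lambda = 0.0412, t = 788
lambda * t = 32.4656
exp(-32.4656) = 0.0
F(t) = 1 - 0.0
F(t) = 1.0

1.0


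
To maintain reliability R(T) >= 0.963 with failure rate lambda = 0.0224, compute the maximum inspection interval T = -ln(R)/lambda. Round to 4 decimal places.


R_target = 0.963
lambda = 0.0224
-ln(0.963) = 0.0377
T = 0.0377 / 0.0224
T = 1.6831

1.6831


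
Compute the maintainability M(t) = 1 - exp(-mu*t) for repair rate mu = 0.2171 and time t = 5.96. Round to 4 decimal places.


mu = 0.2171, t = 5.96
mu * t = 0.2171 * 5.96 = 1.2939
exp(-1.2939) = 0.2742
M(t) = 1 - 0.2742
M(t) = 0.7258

0.7258


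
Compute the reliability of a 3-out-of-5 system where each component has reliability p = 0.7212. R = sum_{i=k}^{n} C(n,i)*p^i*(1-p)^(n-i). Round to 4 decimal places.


k = 3, n = 5, p = 0.7212
i=3: C(5,3)=10 * 0.7212^3 * 0.2788^2 = 0.2916
i=4: C(5,4)=5 * 0.7212^4 * 0.2788^1 = 0.3771
i=5: C(5,5)=1 * 0.7212^5 * 0.2788^0 = 0.1951
R = sum of terms = 0.8638

0.8638


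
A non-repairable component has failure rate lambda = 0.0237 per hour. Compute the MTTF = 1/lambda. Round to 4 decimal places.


lambda = 0.0237
MTTF = 1 / 0.0237
MTTF = 42.1941

42.1941


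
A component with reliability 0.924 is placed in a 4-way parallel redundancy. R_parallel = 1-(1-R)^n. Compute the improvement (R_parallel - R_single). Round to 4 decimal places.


R_single = 0.924, n = 4
1 - R_single = 0.076
(1 - R_single)^n = 0.076^4 = 0.0
R_parallel = 1 - 0.0 = 1.0
Improvement = 1.0 - 0.924
Improvement = 0.076

0.076


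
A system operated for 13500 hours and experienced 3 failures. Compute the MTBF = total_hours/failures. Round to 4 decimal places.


total_hours = 13500
failures = 3
MTBF = 13500 / 3
MTBF = 4500.0

4500.0


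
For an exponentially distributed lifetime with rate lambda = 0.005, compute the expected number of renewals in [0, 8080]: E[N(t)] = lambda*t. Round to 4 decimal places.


lambda = 0.005
t = 8080
E[N(t)] = lambda * t
E[N(t)] = 0.005 * 8080
E[N(t)] = 40.4

40.4


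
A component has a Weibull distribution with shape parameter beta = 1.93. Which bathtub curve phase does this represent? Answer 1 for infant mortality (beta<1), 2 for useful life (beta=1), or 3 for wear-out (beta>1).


beta = 1.93
Compare beta to 1:
beta < 1 => infant mortality (phase 1)
beta = 1 => useful life (phase 2)
beta > 1 => wear-out (phase 3)
Since beta = 1.93, this is wear-out (increasing failure rate)
Phase = 3

3


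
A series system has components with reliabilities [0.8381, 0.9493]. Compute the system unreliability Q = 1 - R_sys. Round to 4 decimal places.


Components: [0.8381, 0.9493]
After component 1: product = 0.8381
After component 2: product = 0.7956
R_sys = 0.7956
Q = 1 - 0.7956 = 0.2044

0.2044


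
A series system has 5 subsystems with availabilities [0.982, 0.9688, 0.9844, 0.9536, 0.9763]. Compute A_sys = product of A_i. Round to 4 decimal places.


Subsystems: [0.982, 0.9688, 0.9844, 0.9536, 0.9763]
After subsystem 1 (A=0.982): product = 0.982
After subsystem 2 (A=0.9688): product = 0.9514
After subsystem 3 (A=0.9844): product = 0.9365
After subsystem 4 (A=0.9536): product = 0.8931
After subsystem 5 (A=0.9763): product = 0.8719
A_sys = 0.8719

0.8719


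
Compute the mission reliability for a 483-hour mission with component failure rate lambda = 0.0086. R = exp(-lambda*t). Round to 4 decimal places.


lambda = 0.0086
mission_time = 483
lambda * t = 0.0086 * 483 = 4.1538
R = exp(-4.1538)
R = 0.0157

0.0157


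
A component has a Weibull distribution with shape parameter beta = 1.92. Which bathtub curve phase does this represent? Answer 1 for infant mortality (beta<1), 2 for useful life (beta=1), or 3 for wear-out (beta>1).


beta = 1.92
Compare beta to 1:
beta < 1 => infant mortality (phase 1)
beta = 1 => useful life (phase 2)
beta > 1 => wear-out (phase 3)
Since beta = 1.92, this is wear-out (increasing failure rate)
Phase = 3

3


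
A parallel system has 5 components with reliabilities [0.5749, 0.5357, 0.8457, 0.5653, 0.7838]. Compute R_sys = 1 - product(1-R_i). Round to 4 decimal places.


Components: [0.5749, 0.5357, 0.8457, 0.5653, 0.7838]
(1 - 0.5749) = 0.4251, running product = 0.4251
(1 - 0.5357) = 0.4643, running product = 0.1974
(1 - 0.8457) = 0.1543, running product = 0.0305
(1 - 0.5653) = 0.4347, running product = 0.0132
(1 - 0.7838) = 0.2162, running product = 0.0029
Product of (1-R_i) = 0.0029
R_sys = 1 - 0.0029 = 0.9971

0.9971


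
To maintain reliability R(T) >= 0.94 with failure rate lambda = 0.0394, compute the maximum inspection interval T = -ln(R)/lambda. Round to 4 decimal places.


R_target = 0.94
lambda = 0.0394
-ln(0.94) = 0.0619
T = 0.0619 / 0.0394
T = 1.5704

1.5704


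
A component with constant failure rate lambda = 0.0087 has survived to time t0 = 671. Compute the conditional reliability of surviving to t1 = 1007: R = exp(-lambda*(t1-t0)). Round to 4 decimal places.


lambda = 0.0087
t0 = 671, t1 = 1007
t1 - t0 = 336
lambda * (t1-t0) = 0.0087 * 336 = 2.9232
R = exp(-2.9232)
R = 0.0538

0.0538


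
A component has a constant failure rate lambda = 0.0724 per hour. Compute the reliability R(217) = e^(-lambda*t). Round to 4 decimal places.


lambda = 0.0724
t = 217
lambda * t = 15.7108
R(t) = e^(-15.7108)
R(t) = 0.0

0.0


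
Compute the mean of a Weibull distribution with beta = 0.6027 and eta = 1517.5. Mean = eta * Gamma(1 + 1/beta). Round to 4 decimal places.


beta = 0.6027, eta = 1517.5
1/beta = 1.6592
1 + 1/beta = 2.6592
Gamma(2.6592) = 1.4958
Mean = 1517.5 * 1.4958
Mean = 2269.9339

2269.9339


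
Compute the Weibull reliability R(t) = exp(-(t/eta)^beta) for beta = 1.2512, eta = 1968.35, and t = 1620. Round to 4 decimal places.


beta = 1.2512, eta = 1968.35, t = 1620
t/eta = 1620 / 1968.35 = 0.823
(t/eta)^beta = 0.823^1.2512 = 0.7837
R(t) = exp(-0.7837)
R(t) = 0.4567

0.4567


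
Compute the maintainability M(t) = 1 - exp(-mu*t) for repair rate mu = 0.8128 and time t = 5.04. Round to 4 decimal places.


mu = 0.8128, t = 5.04
mu * t = 0.8128 * 5.04 = 4.0965
exp(-4.0965) = 0.0166
M(t) = 1 - 0.0166
M(t) = 0.9834

0.9834


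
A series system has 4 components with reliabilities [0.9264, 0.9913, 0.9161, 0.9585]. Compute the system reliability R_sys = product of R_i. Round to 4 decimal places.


Components: [0.9264, 0.9913, 0.9161, 0.9585]
After component 1 (R=0.9264): product = 0.9264
After component 2 (R=0.9913): product = 0.9183
After component 3 (R=0.9161): product = 0.8413
After component 4 (R=0.9585): product = 0.8064
R_sys = 0.8064

0.8064


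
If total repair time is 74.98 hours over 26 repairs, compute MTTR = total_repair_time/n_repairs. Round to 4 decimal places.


total_repair_time = 74.98
n_repairs = 26
MTTR = 74.98 / 26
MTTR = 2.8838

2.8838


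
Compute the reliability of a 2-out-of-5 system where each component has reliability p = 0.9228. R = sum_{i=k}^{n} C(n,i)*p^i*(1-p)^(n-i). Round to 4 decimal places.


k = 2, n = 5, p = 0.9228
i=2: C(5,2)=10 * 0.9228^2 * 0.0772^3 = 0.0039
i=3: C(5,3)=10 * 0.9228^3 * 0.0772^2 = 0.0468
i=4: C(5,4)=5 * 0.9228^4 * 0.0772^1 = 0.2799
i=5: C(5,5)=1 * 0.9228^5 * 0.0772^0 = 0.6692
R = sum of terms = 0.9998

0.9998


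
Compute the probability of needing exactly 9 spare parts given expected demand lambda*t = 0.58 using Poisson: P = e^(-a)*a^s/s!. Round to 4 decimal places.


a = 0.58, s = 9
e^(-a) = e^(-0.58) = 0.5599
a^s = 0.58^9 = 0.0074
s! = 362880
P = 0.5599 * 0.0074 / 362880
P = 0.0

0.0


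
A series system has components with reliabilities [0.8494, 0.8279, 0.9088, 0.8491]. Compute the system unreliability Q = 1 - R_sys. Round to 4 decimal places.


Components: [0.8494, 0.8279, 0.9088, 0.8491]
After component 1: product = 0.8494
After component 2: product = 0.7032
After component 3: product = 0.6391
After component 4: product = 0.5426
R_sys = 0.5426
Q = 1 - 0.5426 = 0.4574

0.4574


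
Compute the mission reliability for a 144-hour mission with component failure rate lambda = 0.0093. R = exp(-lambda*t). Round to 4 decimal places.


lambda = 0.0093
mission_time = 144
lambda * t = 0.0093 * 144 = 1.3392
R = exp(-1.3392)
R = 0.2621

0.2621


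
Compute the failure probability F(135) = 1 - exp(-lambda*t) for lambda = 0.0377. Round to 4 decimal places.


lambda = 0.0377, t = 135
lambda * t = 5.0895
exp(-5.0895) = 0.0062
F(t) = 1 - 0.0062
F(t) = 0.9938

0.9938


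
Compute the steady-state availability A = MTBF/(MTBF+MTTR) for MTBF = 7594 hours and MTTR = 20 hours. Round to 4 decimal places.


MTBF = 7594
MTTR = 20
MTBF + MTTR = 7614
A = 7594 / 7614
A = 0.9974

0.9974


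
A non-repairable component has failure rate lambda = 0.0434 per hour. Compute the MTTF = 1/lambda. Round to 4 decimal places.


lambda = 0.0434
MTTF = 1 / 0.0434
MTTF = 23.0415

23.0415


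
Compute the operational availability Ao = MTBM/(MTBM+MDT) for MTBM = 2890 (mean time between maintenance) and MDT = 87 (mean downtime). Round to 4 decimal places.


MTBM = 2890
MDT = 87
MTBM + MDT = 2977
Ao = 2890 / 2977
Ao = 0.9708

0.9708


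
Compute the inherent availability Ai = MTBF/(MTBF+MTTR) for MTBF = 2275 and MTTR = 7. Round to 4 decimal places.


MTBF = 2275
MTTR = 7
MTBF + MTTR = 2282
Ai = 2275 / 2282
Ai = 0.9969

0.9969


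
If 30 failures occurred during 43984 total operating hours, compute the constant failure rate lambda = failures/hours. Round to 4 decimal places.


failures = 30
total_hours = 43984
lambda = 30 / 43984
lambda = 0.0007

0.0007


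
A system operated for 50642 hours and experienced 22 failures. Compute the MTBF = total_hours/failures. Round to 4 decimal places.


total_hours = 50642
failures = 22
MTBF = 50642 / 22
MTBF = 2301.9091

2301.9091


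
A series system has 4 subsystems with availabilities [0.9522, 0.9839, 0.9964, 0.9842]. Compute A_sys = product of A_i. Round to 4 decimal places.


Subsystems: [0.9522, 0.9839, 0.9964, 0.9842]
After subsystem 1 (A=0.9522): product = 0.9522
After subsystem 2 (A=0.9839): product = 0.9369
After subsystem 3 (A=0.9964): product = 0.9335
After subsystem 4 (A=0.9842): product = 0.9187
A_sys = 0.9187

0.9187


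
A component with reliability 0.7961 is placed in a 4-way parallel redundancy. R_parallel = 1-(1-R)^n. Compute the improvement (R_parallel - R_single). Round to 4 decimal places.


R_single = 0.7961, n = 4
1 - R_single = 0.2039
(1 - R_single)^n = 0.2039^4 = 0.0017
R_parallel = 1 - 0.0017 = 0.9983
Improvement = 0.9983 - 0.7961
Improvement = 0.2022

0.2022


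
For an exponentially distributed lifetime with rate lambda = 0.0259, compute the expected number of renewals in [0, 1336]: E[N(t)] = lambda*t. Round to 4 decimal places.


lambda = 0.0259
t = 1336
E[N(t)] = lambda * t
E[N(t)] = 0.0259 * 1336
E[N(t)] = 34.6024

34.6024


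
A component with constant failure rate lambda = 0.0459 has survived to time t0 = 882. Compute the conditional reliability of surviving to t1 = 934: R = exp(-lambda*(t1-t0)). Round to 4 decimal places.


lambda = 0.0459
t0 = 882, t1 = 934
t1 - t0 = 52
lambda * (t1-t0) = 0.0459 * 52 = 2.3868
R = exp(-2.3868)
R = 0.0919

0.0919


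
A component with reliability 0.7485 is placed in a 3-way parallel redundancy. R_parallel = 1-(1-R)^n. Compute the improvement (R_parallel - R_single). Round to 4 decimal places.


R_single = 0.7485, n = 3
1 - R_single = 0.2515
(1 - R_single)^n = 0.2515^3 = 0.0159
R_parallel = 1 - 0.0159 = 0.9841
Improvement = 0.9841 - 0.7485
Improvement = 0.2356

0.2356


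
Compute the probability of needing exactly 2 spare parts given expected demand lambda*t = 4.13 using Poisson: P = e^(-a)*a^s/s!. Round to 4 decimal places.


a = 4.13, s = 2
e^(-a) = e^(-4.13) = 0.0161
a^s = 4.13^2 = 17.0569
s! = 2
P = 0.0161 * 17.0569 / 2
P = 0.1372

0.1372


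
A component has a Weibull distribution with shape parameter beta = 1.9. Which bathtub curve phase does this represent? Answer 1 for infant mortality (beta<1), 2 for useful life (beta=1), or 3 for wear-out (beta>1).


beta = 1.9
Compare beta to 1:
beta < 1 => infant mortality (phase 1)
beta = 1 => useful life (phase 2)
beta > 1 => wear-out (phase 3)
Since beta = 1.9, this is wear-out (increasing failure rate)
Phase = 3

3


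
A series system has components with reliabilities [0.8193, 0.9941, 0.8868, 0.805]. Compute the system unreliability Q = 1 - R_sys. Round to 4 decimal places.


Components: [0.8193, 0.9941, 0.8868, 0.805]
After component 1: product = 0.8193
After component 2: product = 0.8145
After component 3: product = 0.7223
After component 4: product = 0.5814
R_sys = 0.5814
Q = 1 - 0.5814 = 0.4186

0.4186


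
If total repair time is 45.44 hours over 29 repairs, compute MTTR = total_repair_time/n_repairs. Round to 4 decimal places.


total_repair_time = 45.44
n_repairs = 29
MTTR = 45.44 / 29
MTTR = 1.5669

1.5669


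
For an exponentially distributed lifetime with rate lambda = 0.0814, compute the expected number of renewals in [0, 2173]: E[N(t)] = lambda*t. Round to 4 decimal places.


lambda = 0.0814
t = 2173
E[N(t)] = lambda * t
E[N(t)] = 0.0814 * 2173
E[N(t)] = 176.8822

176.8822


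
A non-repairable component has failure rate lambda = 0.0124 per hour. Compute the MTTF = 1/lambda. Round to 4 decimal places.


lambda = 0.0124
MTTF = 1 / 0.0124
MTTF = 80.6452

80.6452


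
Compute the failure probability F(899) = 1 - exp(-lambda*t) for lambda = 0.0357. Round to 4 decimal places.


lambda = 0.0357, t = 899
lambda * t = 32.0943
exp(-32.0943) = 0.0
F(t) = 1 - 0.0
F(t) = 1.0

1.0


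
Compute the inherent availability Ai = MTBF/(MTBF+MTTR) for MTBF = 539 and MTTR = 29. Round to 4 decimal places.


MTBF = 539
MTTR = 29
MTBF + MTTR = 568
Ai = 539 / 568
Ai = 0.9489

0.9489


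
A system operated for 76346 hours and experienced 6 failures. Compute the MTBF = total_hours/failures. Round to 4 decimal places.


total_hours = 76346
failures = 6
MTBF = 76346 / 6
MTBF = 12724.3333

12724.3333


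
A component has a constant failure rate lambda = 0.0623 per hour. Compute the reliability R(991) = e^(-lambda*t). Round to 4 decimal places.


lambda = 0.0623
t = 991
lambda * t = 61.7393
R(t) = e^(-61.7393)
R(t) = 0.0

0.0


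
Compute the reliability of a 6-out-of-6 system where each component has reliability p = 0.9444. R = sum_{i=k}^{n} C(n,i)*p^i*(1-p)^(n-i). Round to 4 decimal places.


k = 6, n = 6, p = 0.9444
i=6: C(6,6)=1 * 0.9444^6 * 0.0556^0 = 0.7095
R = sum of terms = 0.7095

0.7095


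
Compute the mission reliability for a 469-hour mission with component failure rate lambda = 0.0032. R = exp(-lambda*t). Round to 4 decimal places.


lambda = 0.0032
mission_time = 469
lambda * t = 0.0032 * 469 = 1.5008
R = exp(-1.5008)
R = 0.223

0.223


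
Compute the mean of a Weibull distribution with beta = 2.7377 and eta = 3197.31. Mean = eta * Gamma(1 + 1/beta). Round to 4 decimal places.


beta = 2.7377, eta = 3197.31
1/beta = 0.3653
1 + 1/beta = 1.3653
Gamma(1.3653) = 0.8897
Mean = 3197.31 * 0.8897
Mean = 2844.6903

2844.6903


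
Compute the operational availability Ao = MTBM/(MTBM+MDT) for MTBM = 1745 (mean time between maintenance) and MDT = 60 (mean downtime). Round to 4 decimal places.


MTBM = 1745
MDT = 60
MTBM + MDT = 1805
Ao = 1745 / 1805
Ao = 0.9668

0.9668


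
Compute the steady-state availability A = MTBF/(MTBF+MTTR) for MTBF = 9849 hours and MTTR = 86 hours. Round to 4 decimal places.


MTBF = 9849
MTTR = 86
MTBF + MTTR = 9935
A = 9849 / 9935
A = 0.9913

0.9913


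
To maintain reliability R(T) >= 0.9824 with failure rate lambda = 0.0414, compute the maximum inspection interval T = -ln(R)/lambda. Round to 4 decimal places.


R_target = 0.9824
lambda = 0.0414
-ln(0.9824) = 0.0178
T = 0.0178 / 0.0414
T = 0.4289

0.4289


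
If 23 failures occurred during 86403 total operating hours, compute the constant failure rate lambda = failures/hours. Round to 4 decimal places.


failures = 23
total_hours = 86403
lambda = 23 / 86403
lambda = 0.0003

0.0003


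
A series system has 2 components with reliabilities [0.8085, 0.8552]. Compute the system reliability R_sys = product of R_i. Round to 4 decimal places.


Components: [0.8085, 0.8552]
After component 1 (R=0.8085): product = 0.8085
After component 2 (R=0.8552): product = 0.6914
R_sys = 0.6914

0.6914


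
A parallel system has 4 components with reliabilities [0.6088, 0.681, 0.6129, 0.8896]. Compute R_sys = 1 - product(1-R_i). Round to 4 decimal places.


Components: [0.6088, 0.681, 0.6129, 0.8896]
(1 - 0.6088) = 0.3912, running product = 0.3912
(1 - 0.681) = 0.319, running product = 0.1248
(1 - 0.6129) = 0.3871, running product = 0.0483
(1 - 0.8896) = 0.1104, running product = 0.0053
Product of (1-R_i) = 0.0053
R_sys = 1 - 0.0053 = 0.9947

0.9947


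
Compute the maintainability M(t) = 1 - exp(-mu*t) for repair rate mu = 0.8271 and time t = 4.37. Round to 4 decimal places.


mu = 0.8271, t = 4.37
mu * t = 0.8271 * 4.37 = 3.6144
exp(-3.6144) = 0.0269
M(t) = 1 - 0.0269
M(t) = 0.9731

0.9731


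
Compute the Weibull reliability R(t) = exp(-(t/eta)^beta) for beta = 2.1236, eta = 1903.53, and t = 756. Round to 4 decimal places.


beta = 2.1236, eta = 1903.53, t = 756
t/eta = 756 / 1903.53 = 0.3972
(t/eta)^beta = 0.3972^2.1236 = 0.1407
R(t) = exp(-0.1407)
R(t) = 0.8687

0.8687


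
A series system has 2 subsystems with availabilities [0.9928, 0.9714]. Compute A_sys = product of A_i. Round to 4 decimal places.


Subsystems: [0.9928, 0.9714]
After subsystem 1 (A=0.9928): product = 0.9928
After subsystem 2 (A=0.9714): product = 0.9644
A_sys = 0.9644

0.9644


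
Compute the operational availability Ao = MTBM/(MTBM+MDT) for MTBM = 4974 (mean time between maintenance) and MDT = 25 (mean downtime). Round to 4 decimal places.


MTBM = 4974
MDT = 25
MTBM + MDT = 4999
Ao = 4974 / 4999
Ao = 0.995

0.995


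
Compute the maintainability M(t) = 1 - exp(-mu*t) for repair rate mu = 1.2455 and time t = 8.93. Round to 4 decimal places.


mu = 1.2455, t = 8.93
mu * t = 1.2455 * 8.93 = 11.1223
exp(-11.1223) = 0.0
M(t) = 1 - 0.0
M(t) = 1.0

1.0


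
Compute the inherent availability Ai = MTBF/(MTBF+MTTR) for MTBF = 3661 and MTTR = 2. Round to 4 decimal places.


MTBF = 3661
MTTR = 2
MTBF + MTTR = 3663
Ai = 3661 / 3663
Ai = 0.9995

0.9995


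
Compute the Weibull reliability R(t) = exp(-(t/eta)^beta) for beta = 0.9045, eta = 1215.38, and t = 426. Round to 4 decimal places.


beta = 0.9045, eta = 1215.38, t = 426
t/eta = 426 / 1215.38 = 0.3505
(t/eta)^beta = 0.3505^0.9045 = 0.3874
R(t) = exp(-0.3874)
R(t) = 0.6788

0.6788


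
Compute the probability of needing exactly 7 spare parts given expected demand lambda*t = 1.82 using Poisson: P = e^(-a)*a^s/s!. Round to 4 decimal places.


a = 1.82, s = 7
e^(-a) = e^(-1.82) = 0.162
a^s = 1.82^7 = 66.1454
s! = 5040
P = 0.162 * 66.1454 / 5040
P = 0.0021

0.0021


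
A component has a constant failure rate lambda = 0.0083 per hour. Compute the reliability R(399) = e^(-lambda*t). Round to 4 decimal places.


lambda = 0.0083
t = 399
lambda * t = 3.3117
R(t) = e^(-3.3117)
R(t) = 0.0365

0.0365


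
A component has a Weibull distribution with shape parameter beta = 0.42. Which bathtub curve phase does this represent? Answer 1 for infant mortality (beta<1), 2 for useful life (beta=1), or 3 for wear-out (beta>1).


beta = 0.42
Compare beta to 1:
beta < 1 => infant mortality (phase 1)
beta = 1 => useful life (phase 2)
beta > 1 => wear-out (phase 3)
Since beta = 0.42, this is infant mortality (decreasing failure rate)
Phase = 1

1


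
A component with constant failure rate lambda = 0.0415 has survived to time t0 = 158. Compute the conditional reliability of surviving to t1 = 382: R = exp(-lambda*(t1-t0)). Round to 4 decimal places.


lambda = 0.0415
t0 = 158, t1 = 382
t1 - t0 = 224
lambda * (t1-t0) = 0.0415 * 224 = 9.296
R = exp(-9.296)
R = 0.0001

0.0001


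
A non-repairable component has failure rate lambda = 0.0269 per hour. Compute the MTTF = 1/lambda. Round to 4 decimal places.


lambda = 0.0269
MTTF = 1 / 0.0269
MTTF = 37.1747

37.1747


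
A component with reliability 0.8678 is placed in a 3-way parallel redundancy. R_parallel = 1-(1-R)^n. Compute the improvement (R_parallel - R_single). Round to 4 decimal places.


R_single = 0.8678, n = 3
1 - R_single = 0.1322
(1 - R_single)^n = 0.1322^3 = 0.0023
R_parallel = 1 - 0.0023 = 0.9977
Improvement = 0.9977 - 0.8678
Improvement = 0.1299

0.1299


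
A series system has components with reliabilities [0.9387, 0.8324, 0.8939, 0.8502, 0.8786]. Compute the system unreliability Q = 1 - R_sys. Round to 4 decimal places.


Components: [0.9387, 0.8324, 0.8939, 0.8502, 0.8786]
After component 1: product = 0.9387
After component 2: product = 0.7814
After component 3: product = 0.6985
After component 4: product = 0.5938
After component 5: product = 0.5217
R_sys = 0.5217
Q = 1 - 0.5217 = 0.4783

0.4783


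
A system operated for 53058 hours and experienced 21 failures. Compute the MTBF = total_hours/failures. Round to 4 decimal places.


total_hours = 53058
failures = 21
MTBF = 53058 / 21
MTBF = 2526.5714

2526.5714


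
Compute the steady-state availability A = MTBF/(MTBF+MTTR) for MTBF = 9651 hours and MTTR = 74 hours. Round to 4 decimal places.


MTBF = 9651
MTTR = 74
MTBF + MTTR = 9725
A = 9651 / 9725
A = 0.9924

0.9924
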